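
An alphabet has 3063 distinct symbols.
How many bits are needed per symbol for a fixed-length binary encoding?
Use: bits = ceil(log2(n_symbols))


log2(3063) = 11.5807
Bracket: 2^11 = 2048 < 3063 <= 2^12 = 4096
So ceil(log2(3063)) = 12

bits = ceil(log2(3063)) = ceil(11.5807) = 12 bits


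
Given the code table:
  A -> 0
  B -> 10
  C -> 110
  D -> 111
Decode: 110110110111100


Decoding:
110 -> C
110 -> C
110 -> C
111 -> D
10 -> B
0 -> A


Result: CCCDBA


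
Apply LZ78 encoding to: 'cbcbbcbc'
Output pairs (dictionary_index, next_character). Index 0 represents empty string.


LZ78 encoding steps:
Dictionary: {0: ''}
Step 1: w='' (idx 0), next='c' -> output (0, 'c'), add 'c' as idx 1
Step 2: w='' (idx 0), next='b' -> output (0, 'b'), add 'b' as idx 2
Step 3: w='c' (idx 1), next='b' -> output (1, 'b'), add 'cb' as idx 3
Step 4: w='b' (idx 2), next='c' -> output (2, 'c'), add 'bc' as idx 4
Step 5: w='bc' (idx 4), end of input -> output (4, '')


Encoded: [(0, 'c'), (0, 'b'), (1, 'b'), (2, 'c'), (4, '')]


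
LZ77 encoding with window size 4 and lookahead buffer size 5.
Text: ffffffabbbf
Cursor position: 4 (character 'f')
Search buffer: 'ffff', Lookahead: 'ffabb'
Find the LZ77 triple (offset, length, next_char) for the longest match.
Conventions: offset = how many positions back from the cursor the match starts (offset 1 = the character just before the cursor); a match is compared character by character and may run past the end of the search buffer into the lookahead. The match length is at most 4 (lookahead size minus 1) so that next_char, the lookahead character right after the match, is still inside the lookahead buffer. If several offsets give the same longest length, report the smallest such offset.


Try each offset into the search buffer:
  offset=1 (pos 3, char 'f'): match length 2
  offset=2 (pos 2, char 'f'): match length 2
  offset=3 (pos 1, char 'f'): match length 2
  offset=4 (pos 0, char 'f'): match length 2
Longest match has length 2, found at offsets 1, 2, 3, 4; take the smallest, offset 1.
next_char = character at position 4 + 2 = 6 -> 'a'

Best match: offset=1, length=2 (matching 'ff' starting at position 3)
LZ77 triple: (1, 2, 'a')


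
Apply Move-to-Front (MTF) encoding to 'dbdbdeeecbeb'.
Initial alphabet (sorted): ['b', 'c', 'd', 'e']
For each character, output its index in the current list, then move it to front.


MTF encoding:
'd': index 2 in ['b', 'c', 'd', 'e'] -> ['d', 'b', 'c', 'e']
'b': index 1 in ['d', 'b', 'c', 'e'] -> ['b', 'd', 'c', 'e']
'd': index 1 in ['b', 'd', 'c', 'e'] -> ['d', 'b', 'c', 'e']
'b': index 1 in ['d', 'b', 'c', 'e'] -> ['b', 'd', 'c', 'e']
'd': index 1 in ['b', 'd', 'c', 'e'] -> ['d', 'b', 'c', 'e']
'e': index 3 in ['d', 'b', 'c', 'e'] -> ['e', 'd', 'b', 'c']
'e': index 0 in ['e', 'd', 'b', 'c'] -> ['e', 'd', 'b', 'c']
'e': index 0 in ['e', 'd', 'b', 'c'] -> ['e', 'd', 'b', 'c']
'c': index 3 in ['e', 'd', 'b', 'c'] -> ['c', 'e', 'd', 'b']
'b': index 3 in ['c', 'e', 'd', 'b'] -> ['b', 'c', 'e', 'd']
'e': index 2 in ['b', 'c', 'e', 'd'] -> ['e', 'b', 'c', 'd']
'b': index 1 in ['e', 'b', 'c', 'd'] -> ['b', 'e', 'c', 'd']


Output: [2, 1, 1, 1, 1, 3, 0, 0, 3, 3, 2, 1]


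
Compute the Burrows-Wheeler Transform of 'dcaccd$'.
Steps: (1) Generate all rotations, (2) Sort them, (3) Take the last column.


Rotations (sorted):
  0: $dcaccd -> last char: d
  1: accd$dc -> last char: c
  2: caccd$d -> last char: d
  3: ccd$dca -> last char: a
  4: cd$dcac -> last char: c
  5: d$dcacc -> last char: c
  6: dcaccd$ -> last char: $


BWT = dcdacc$


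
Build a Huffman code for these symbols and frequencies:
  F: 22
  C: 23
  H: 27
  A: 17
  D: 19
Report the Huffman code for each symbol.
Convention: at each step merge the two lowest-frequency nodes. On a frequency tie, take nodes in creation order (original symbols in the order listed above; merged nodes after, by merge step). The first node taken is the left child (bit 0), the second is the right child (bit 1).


Huffman tree construction:
Step 1: Merge A(17) + D(19) = 36
Step 2: Merge F(22) + C(23) = 45
Step 3: Merge H(27) + (A+D)(36) = 63
Step 4: Merge (F+C)(45) + (H+(A+D))(63) = 108
Read each symbol's code off the tree from the root (left child = 0, right child = 1).

Codes:
  F: 00 (length 2)
  C: 01 (length 2)
  H: 10 (length 2)
  A: 110 (length 3)
  D: 111 (length 3)
Average code length: 252/108 = 2.3333 bits/symbol


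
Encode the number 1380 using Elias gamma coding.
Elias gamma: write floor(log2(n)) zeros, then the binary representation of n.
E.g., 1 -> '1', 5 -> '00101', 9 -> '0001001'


num_bits = floor(log2(1380)) + 1 = 11
leading_zeros = num_bits - 1 = 10
binary(1380) = 10101100100

Elias gamma(1380) = '0000000000' + '10101100100' = 000000000010101100100 (21 bits)


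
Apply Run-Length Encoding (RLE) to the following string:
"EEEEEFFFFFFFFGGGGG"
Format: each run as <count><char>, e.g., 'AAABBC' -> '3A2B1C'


Scanning runs left to right:
  i=0: run of 'E' x 5 -> '5E'
  i=5: run of 'F' x 8 -> '8F'
  i=13: run of 'G' x 5 -> '5G'

RLE = 5E8F5G


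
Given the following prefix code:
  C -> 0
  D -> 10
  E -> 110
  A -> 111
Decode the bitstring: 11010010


Decoding step by step:
Bits 110 -> E
Bits 10 -> D
Bits 0 -> C
Bits 10 -> D


Decoded message: EDCD


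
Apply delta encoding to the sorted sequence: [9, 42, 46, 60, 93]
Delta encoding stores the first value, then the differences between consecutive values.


First value: 9
Deltas:
  42 - 9 = 33
  46 - 42 = 4
  60 - 46 = 14
  93 - 60 = 33


Delta encoded: [9, 33, 4, 14, 33]


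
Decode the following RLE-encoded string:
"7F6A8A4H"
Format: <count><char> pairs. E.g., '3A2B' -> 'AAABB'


Expanding each <count><char> pair:
  7F -> 'FFFFFFF'
  6A -> 'AAAAAA'
  8A -> 'AAAAAAAA'
  4H -> 'HHHH'

Decoded = FFFFFFFAAAAAAAAAAAAAAHHHH


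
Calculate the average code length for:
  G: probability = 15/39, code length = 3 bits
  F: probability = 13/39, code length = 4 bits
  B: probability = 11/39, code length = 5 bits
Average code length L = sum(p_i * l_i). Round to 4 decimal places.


Weighted contributions p_i * l_i:
  G: (15/39) * 3 = 45/39
  F: (13/39) * 4 = 52/39
  B: (11/39) * 5 = 55/39
Sum = (45 + 52 + 55)/39 = 152/39

L = 152/39 = 3.8974 bits/symbol


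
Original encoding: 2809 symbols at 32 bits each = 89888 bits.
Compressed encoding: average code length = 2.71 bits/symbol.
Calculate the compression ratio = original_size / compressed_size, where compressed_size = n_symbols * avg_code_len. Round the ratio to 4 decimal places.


original_size = n_symbols * orig_bits = 2809 * 32 = 89888 bits
compressed_size = n_symbols * avg_code_len = 2809 * 2.71 = 7612.39 bits
ratio = original_size / compressed_size = 89888 / 7612.39 = 11.8081

Compression ratio = 11.8081


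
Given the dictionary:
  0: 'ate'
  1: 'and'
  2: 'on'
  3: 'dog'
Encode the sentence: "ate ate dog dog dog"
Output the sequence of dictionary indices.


Look up each word in the dictionary:
  'ate' -> 0
  'ate' -> 0
  'dog' -> 3
  'dog' -> 3
  'dog' -> 3

Encoded: [0, 0, 3, 3, 3]


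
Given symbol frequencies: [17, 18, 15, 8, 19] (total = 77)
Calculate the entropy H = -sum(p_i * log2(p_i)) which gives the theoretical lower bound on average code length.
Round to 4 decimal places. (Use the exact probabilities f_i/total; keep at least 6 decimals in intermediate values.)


Per-symbol terms -p_i * log2(p_i) with p_i = f_i/77:
  p = 17/77 = 0.220779: log2(p) = -2.179324, -p*log2(p) = 0.481149
  p = 18/77 = 0.233766: log2(p) = -2.096862, -p*log2(p) = 0.490175
  p = 15/77 = 0.194805: log2(p) = -2.359896, -p*log2(p) = 0.459720
  p = 8/77 = 0.103896: log2(p) = -3.266787, -p*log2(p) = 0.339406
  p = 19/77 = 0.246753: log2(p) = -2.018859, -p*log2(p) = 0.498160
H = 0.481149 + 0.490175 + 0.459720 + 0.339406 + 0.498160 = 2.268610

H = 2.2686 bits/symbol


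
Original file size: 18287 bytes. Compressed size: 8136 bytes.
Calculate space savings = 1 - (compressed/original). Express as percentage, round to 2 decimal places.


ratio = compressed/original = 8136/18287 = 0.444906
savings = 1 - ratio = 1 - 0.444906 = 0.555094
as a percentage: 0.555094 * 100 = 55.51%

Space savings = 1 - 8136/18287 = 55.51%


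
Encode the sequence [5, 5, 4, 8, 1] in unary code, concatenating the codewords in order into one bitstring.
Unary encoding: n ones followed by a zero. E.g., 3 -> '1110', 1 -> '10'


Encode each number as n ones followed by a terminating 0:
  5 -> 111110 (6 bits)
  5 -> 111110 (6 bits)
  4 -> 11110 (5 bits)
  8 -> 111111110 (9 bits)
  1 -> 10 (2 bits)
Total length = 6 + 6 + 5 + 9 + 2 = 28 bits.

Unary([5, 5, 4, 8, 1]) = 1111101111101111011111111010 (28 bits)


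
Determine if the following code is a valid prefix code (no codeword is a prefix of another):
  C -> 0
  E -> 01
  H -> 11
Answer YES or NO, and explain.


Checking each pair (does one codeword prefix another?):
  C='0' vs E='01': prefix -- VIOLATION

NO -- this is NOT a valid prefix code. C (0) is a prefix of E (01).


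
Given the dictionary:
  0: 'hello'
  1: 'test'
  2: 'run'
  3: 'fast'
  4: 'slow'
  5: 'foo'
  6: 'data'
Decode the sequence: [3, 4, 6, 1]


Look up each index in the dictionary:
  3 -> 'fast'
  4 -> 'slow'
  6 -> 'data'
  1 -> 'test'

Decoded: "fast slow data test"


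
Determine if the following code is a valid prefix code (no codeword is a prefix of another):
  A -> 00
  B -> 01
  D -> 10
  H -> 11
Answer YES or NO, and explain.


Checking each pair (does one codeword prefix another?):
  A='00' vs B='01': no prefix
  A='00' vs D='10': no prefix
  A='00' vs H='11': no prefix
  B='01' vs A='00': no prefix
  B='01' vs D='10': no prefix
  B='01' vs H='11': no prefix
  D='10' vs A='00': no prefix
  D='10' vs B='01': no prefix
  D='10' vs H='11': no prefix
  H='11' vs A='00': no prefix
  H='11' vs B='01': no prefix
  H='11' vs D='10': no prefix
No violation found over all pairs.

YES -- this is a valid prefix code. No codeword is a prefix of any other codeword.


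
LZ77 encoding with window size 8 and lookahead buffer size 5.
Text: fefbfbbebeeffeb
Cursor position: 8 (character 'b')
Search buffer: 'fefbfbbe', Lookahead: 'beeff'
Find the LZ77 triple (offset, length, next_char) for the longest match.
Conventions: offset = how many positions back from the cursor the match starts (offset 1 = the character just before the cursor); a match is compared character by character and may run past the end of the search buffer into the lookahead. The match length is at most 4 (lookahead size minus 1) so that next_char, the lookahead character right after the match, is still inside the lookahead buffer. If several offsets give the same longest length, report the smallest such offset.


Try each offset into the search buffer:
  offset=1 (pos 7, char 'e'): match length 0
  offset=2 (pos 6, char 'b'): match length 2
  offset=3 (pos 5, char 'b'): match length 1
  offset=4 (pos 4, char 'f'): match length 0
  offset=5 (pos 3, char 'b'): match length 1
  offset=6 (pos 2, char 'f'): match length 0
  offset=7 (pos 1, char 'e'): match length 0
  offset=8 (pos 0, char 'f'): match length 0
Longest match has length 2 at offset 2.
next_char = character at position 8 + 2 = 10 -> 'e'

Best match: offset=2, length=2 (matching 'be' starting at position 6)
LZ77 triple: (2, 2, 'e')


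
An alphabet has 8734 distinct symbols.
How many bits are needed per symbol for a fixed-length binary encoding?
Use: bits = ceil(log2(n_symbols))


log2(8734) = 13.0924
Bracket: 2^13 = 8192 < 8734 <= 2^14 = 16384
So ceil(log2(8734)) = 14

bits = ceil(log2(8734)) = ceil(13.0924) = 14 bits


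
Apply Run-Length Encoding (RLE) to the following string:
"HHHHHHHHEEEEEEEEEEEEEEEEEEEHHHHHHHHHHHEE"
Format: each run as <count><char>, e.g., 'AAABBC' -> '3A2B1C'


Scanning runs left to right:
  i=0: run of 'H' x 8 -> '8H'
  i=8: run of 'E' x 19 -> '19E'
  i=27: run of 'H' x 11 -> '11H'
  i=38: run of 'E' x 2 -> '2E'

RLE = 8H19E11H2E


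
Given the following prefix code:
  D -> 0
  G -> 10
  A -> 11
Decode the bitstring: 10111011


Decoding step by step:
Bits 10 -> G
Bits 11 -> A
Bits 10 -> G
Bits 11 -> A


Decoded message: GAGA


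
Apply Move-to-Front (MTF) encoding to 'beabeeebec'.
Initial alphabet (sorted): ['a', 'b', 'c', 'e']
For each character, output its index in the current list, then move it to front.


MTF encoding:
'b': index 1 in ['a', 'b', 'c', 'e'] -> ['b', 'a', 'c', 'e']
'e': index 3 in ['b', 'a', 'c', 'e'] -> ['e', 'b', 'a', 'c']
'a': index 2 in ['e', 'b', 'a', 'c'] -> ['a', 'e', 'b', 'c']
'b': index 2 in ['a', 'e', 'b', 'c'] -> ['b', 'a', 'e', 'c']
'e': index 2 in ['b', 'a', 'e', 'c'] -> ['e', 'b', 'a', 'c']
'e': index 0 in ['e', 'b', 'a', 'c'] -> ['e', 'b', 'a', 'c']
'e': index 0 in ['e', 'b', 'a', 'c'] -> ['e', 'b', 'a', 'c']
'b': index 1 in ['e', 'b', 'a', 'c'] -> ['b', 'e', 'a', 'c']
'e': index 1 in ['b', 'e', 'a', 'c'] -> ['e', 'b', 'a', 'c']
'c': index 3 in ['e', 'b', 'a', 'c'] -> ['c', 'e', 'b', 'a']


Output: [1, 3, 2, 2, 2, 0, 0, 1, 1, 3]


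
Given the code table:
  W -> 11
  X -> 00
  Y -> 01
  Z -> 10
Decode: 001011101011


Decoding:
00 -> X
10 -> Z
11 -> W
10 -> Z
10 -> Z
11 -> W


Result: XZWZZW


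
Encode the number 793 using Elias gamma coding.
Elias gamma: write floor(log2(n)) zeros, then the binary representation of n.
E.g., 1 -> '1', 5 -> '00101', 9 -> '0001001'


num_bits = floor(log2(793)) + 1 = 10
leading_zeros = num_bits - 1 = 9
binary(793) = 1100011001

Elias gamma(793) = '000000000' + '1100011001' = 0000000001100011001 (19 bits)


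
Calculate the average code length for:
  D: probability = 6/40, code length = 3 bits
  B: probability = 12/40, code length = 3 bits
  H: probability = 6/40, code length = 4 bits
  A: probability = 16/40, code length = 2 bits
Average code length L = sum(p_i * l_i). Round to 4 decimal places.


Weighted contributions p_i * l_i:
  D: (6/40) * 3 = 18/40
  B: (12/40) * 3 = 36/40
  H: (6/40) * 4 = 24/40
  A: (16/40) * 2 = 32/40
Sum = (18 + 36 + 24 + 32)/40 = 110/40

L = 110/40 = 2.7500 bits/symbol


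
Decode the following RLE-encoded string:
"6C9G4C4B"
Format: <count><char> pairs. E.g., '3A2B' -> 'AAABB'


Expanding each <count><char> pair:
  6C -> 'CCCCCC'
  9G -> 'GGGGGGGGG'
  4C -> 'CCCC'
  4B -> 'BBBB'

Decoded = CCCCCCGGGGGGGGGCCCCBBBB


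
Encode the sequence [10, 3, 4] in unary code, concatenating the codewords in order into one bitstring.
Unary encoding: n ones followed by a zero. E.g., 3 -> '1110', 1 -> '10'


Encode each number as n ones followed by a terminating 0:
  10 -> 11111111110 (11 bits)
  3 -> 1110 (4 bits)
  4 -> 11110 (5 bits)
Total length = 11 + 4 + 5 = 20 bits.

Unary([10, 3, 4]) = 11111111110111011110 (20 bits)


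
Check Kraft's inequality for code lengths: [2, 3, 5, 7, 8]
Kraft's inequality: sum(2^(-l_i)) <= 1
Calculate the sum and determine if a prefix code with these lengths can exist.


Sum = 2^(-2) + 2^(-3) + 2^(-5) + 2^(-7) + 2^(-8)
    = 0.25 + 0.125 + 0.03125 + 0.0078125 + 0.00390625
    = 107/256 = 0.41796875
Since 0.41796875 <= 1, Kraft's inequality IS satisfied.
A prefix code with these lengths CAN exist.

Kraft sum = 0.41796875. Satisfied.


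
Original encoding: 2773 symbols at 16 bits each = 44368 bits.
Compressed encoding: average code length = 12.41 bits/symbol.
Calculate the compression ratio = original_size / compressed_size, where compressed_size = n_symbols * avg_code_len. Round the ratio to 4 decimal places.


original_size = n_symbols * orig_bits = 2773 * 16 = 44368 bits
compressed_size = n_symbols * avg_code_len = 2773 * 12.41 = 34412.93 bits
ratio = original_size / compressed_size = 44368 / 34412.93 = 1.2893

Compression ratio = 1.2893


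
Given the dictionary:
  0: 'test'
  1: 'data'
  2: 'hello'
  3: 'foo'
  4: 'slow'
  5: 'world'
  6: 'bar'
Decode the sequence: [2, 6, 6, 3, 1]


Look up each index in the dictionary:
  2 -> 'hello'
  6 -> 'bar'
  6 -> 'bar'
  3 -> 'foo'
  1 -> 'data'

Decoded: "hello bar bar foo data"


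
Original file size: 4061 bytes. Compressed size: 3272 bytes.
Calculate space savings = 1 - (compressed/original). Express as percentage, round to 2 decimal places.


ratio = compressed/original = 3272/4061 = 0.805713
savings = 1 - ratio = 1 - 0.805713 = 0.194287
as a percentage: 0.194287 * 100 = 19.43%

Space savings = 1 - 3272/4061 = 19.43%


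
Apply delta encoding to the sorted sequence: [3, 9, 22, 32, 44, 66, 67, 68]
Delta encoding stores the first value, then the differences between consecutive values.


First value: 3
Deltas:
  9 - 3 = 6
  22 - 9 = 13
  32 - 22 = 10
  44 - 32 = 12
  66 - 44 = 22
  67 - 66 = 1
  68 - 67 = 1


Delta encoded: [3, 6, 13, 10, 12, 22, 1, 1]


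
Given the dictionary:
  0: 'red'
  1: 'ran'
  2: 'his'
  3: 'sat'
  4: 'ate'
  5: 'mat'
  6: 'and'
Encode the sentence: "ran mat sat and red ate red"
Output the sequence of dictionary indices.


Look up each word in the dictionary:
  'ran' -> 1
  'mat' -> 5
  'sat' -> 3
  'and' -> 6
  'red' -> 0
  'ate' -> 4
  'red' -> 0

Encoded: [1, 5, 3, 6, 0, 4, 0]


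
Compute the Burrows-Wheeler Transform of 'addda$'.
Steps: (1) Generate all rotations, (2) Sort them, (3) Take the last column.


Rotations (sorted):
  0: $addda -> last char: a
  1: a$addd -> last char: d
  2: addda$ -> last char: $
  3: da$add -> last char: d
  4: dda$ad -> last char: d
  5: ddda$a -> last char: a


BWT = ad$dda


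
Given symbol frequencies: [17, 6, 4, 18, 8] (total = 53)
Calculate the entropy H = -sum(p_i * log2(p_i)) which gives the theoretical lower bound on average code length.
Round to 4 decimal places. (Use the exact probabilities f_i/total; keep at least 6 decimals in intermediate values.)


Per-symbol terms -p_i * log2(p_i) with p_i = f_i/53:
  p = 17/53 = 0.320755: log2(p) = -1.640458, -p*log2(p) = 0.526185
  p = 6/53 = 0.113208: log2(p) = -3.142958, -p*log2(p) = 0.355807
  p = 4/53 = 0.075472: log2(p) = -3.727920, -p*log2(p) = 0.281352
  p = 18/53 = 0.339623: log2(p) = -1.557995, -p*log2(p) = 0.529131
  p = 8/53 = 0.150943: log2(p) = -2.727920, -p*log2(p) = 0.411762
H = 0.526185 + 0.355807 + 0.281352 + 0.529131 + 0.411762 = 2.104237

H = 2.1042 bits/symbol


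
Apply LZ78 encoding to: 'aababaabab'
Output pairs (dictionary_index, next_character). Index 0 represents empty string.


LZ78 encoding steps:
Dictionary: {0: ''}
Step 1: w='' (idx 0), next='a' -> output (0, 'a'), add 'a' as idx 1
Step 2: w='a' (idx 1), next='b' -> output (1, 'b'), add 'ab' as idx 2
Step 3: w='ab' (idx 2), next='a' -> output (2, 'a'), add 'aba' as idx 3
Step 4: w='aba' (idx 3), next='b' -> output (3, 'b'), add 'abab' as idx 4


Encoded: [(0, 'a'), (1, 'b'), (2, 'a'), (3, 'b')]


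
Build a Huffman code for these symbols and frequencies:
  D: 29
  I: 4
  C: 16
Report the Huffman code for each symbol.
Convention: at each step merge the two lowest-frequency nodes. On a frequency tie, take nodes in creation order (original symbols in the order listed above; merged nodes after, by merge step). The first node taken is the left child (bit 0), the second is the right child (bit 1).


Huffman tree construction:
Step 1: Merge I(4) + C(16) = 20
Step 2: Merge (I+C)(20) + D(29) = 49
Read each symbol's code off the tree from the root (left child = 0, right child = 1).

Codes:
  D: 1 (length 1)
  I: 00 (length 2)
  C: 01 (length 2)
Average code length: 69/49 = 1.4082 bits/symbol


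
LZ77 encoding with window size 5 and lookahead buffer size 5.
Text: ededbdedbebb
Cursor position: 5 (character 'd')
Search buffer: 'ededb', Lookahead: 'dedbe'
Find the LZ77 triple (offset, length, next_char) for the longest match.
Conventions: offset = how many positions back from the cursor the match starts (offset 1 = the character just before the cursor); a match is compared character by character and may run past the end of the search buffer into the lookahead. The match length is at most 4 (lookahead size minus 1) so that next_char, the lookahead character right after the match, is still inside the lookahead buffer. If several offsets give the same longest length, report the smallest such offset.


Try each offset into the search buffer:
  offset=1 (pos 4, char 'b'): match length 0
  offset=2 (pos 3, char 'd'): match length 1
  offset=3 (pos 2, char 'e'): match length 0
  offset=4 (pos 1, char 'd'): match length 4
  offset=5 (pos 0, char 'e'): match length 0
Longest match has length 4 at offset 4.
next_char = character at position 5 + 4 = 9 -> 'e'

Best match: offset=4, length=4 (matching 'dedb' starting at position 1)
LZ77 triple: (4, 4, 'e')


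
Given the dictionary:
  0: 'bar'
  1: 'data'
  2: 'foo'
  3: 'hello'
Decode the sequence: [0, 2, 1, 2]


Look up each index in the dictionary:
  0 -> 'bar'
  2 -> 'foo'
  1 -> 'data'
  2 -> 'foo'

Decoded: "bar foo data foo"


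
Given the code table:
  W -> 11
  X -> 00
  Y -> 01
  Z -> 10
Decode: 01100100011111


Decoding:
01 -> Y
10 -> Z
01 -> Y
00 -> X
01 -> Y
11 -> W
11 -> W


Result: YZYXYWW


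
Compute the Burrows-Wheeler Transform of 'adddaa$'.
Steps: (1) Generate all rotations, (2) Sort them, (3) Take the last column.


Rotations (sorted):
  0: $adddaa -> last char: a
  1: a$addda -> last char: a
  2: aa$addd -> last char: d
  3: adddaa$ -> last char: $
  4: daa$add -> last char: d
  5: ddaa$ad -> last char: d
  6: dddaa$a -> last char: a


BWT = aad$dda


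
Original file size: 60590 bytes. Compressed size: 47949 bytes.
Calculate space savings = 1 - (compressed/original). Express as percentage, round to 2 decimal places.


ratio = compressed/original = 47949/60590 = 0.791368
savings = 1 - ratio = 1 - 0.791368 = 0.208632
as a percentage: 0.208632 * 100 = 20.86%

Space savings = 1 - 47949/60590 = 20.86%


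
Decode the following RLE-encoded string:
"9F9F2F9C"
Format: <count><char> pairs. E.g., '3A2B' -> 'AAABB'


Expanding each <count><char> pair:
  9F -> 'FFFFFFFFF'
  9F -> 'FFFFFFFFF'
  2F -> 'FF'
  9C -> 'CCCCCCCCC'

Decoded = FFFFFFFFFFFFFFFFFFFFCCCCCCCCC


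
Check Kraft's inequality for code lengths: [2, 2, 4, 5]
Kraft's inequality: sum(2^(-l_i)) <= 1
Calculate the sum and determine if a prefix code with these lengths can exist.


Sum = 2^(-2) + 2^(-2) + 2^(-4) + 2^(-5)
    = 0.25 + 0.25 + 0.0625 + 0.03125
    = 19/32 = 0.59375
Since 0.59375 <= 1, Kraft's inequality IS satisfied.
A prefix code with these lengths CAN exist.

Kraft sum = 0.59375. Satisfied.


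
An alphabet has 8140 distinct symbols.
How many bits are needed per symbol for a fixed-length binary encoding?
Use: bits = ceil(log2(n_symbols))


log2(8140) = 12.9908
Bracket: 2^12 = 4096 < 8140 <= 2^13 = 8192
So ceil(log2(8140)) = 13

bits = ceil(log2(8140)) = ceil(12.9908) = 13 bits


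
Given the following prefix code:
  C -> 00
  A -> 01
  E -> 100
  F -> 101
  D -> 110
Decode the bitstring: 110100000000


Decoding step by step:
Bits 110 -> D
Bits 100 -> E
Bits 00 -> C
Bits 00 -> C
Bits 00 -> C


Decoded message: DECCC


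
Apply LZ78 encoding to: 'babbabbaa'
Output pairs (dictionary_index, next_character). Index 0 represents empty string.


LZ78 encoding steps:
Dictionary: {0: ''}
Step 1: w='' (idx 0), next='b' -> output (0, 'b'), add 'b' as idx 1
Step 2: w='' (idx 0), next='a' -> output (0, 'a'), add 'a' as idx 2
Step 3: w='b' (idx 1), next='b' -> output (1, 'b'), add 'bb' as idx 3
Step 4: w='a' (idx 2), next='b' -> output (2, 'b'), add 'ab' as idx 4
Step 5: w='b' (idx 1), next='a' -> output (1, 'a'), add 'ba' as idx 5
Step 6: w='a' (idx 2), end of input -> output (2, '')


Encoded: [(0, 'b'), (0, 'a'), (1, 'b'), (2, 'b'), (1, 'a'), (2, '')]


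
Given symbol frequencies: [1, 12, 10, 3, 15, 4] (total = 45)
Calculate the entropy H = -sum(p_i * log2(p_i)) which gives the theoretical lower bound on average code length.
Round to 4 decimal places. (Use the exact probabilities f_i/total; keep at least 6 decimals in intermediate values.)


Per-symbol terms -p_i * log2(p_i) with p_i = f_i/45:
  p = 1/45 = 0.022222: log2(p) = -5.491853, -p*log2(p) = 0.122041
  p = 12/45 = 0.266667: log2(p) = -1.906891, -p*log2(p) = 0.508504
  p = 10/45 = 0.222222: log2(p) = -2.169925, -p*log2(p) = 0.482206
  p = 3/45 = 0.066667: log2(p) = -3.906891, -p*log2(p) = 0.260459
  p = 15/45 = 0.333333: log2(p) = -1.584963, -p*log2(p) = 0.528321
  p = 4/45 = 0.088889: log2(p) = -3.491853, -p*log2(p) = 0.310387
H = 0.122041 + 0.508504 + 0.482206 + 0.260459 + 0.528321 + 0.310387 = 2.211918

H = 2.2119 bits/symbol


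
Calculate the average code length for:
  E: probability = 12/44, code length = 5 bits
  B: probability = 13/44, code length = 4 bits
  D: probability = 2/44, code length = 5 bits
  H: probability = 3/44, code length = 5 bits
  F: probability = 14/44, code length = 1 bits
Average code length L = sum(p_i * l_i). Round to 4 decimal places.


Weighted contributions p_i * l_i:
  E: (12/44) * 5 = 60/44
  B: (13/44) * 4 = 52/44
  D: (2/44) * 5 = 10/44
  H: (3/44) * 5 = 15/44
  F: (14/44) * 1 = 14/44
Sum = (60 + 52 + 10 + 15 + 14)/44 = 151/44

L = 151/44 = 3.4318 bits/symbol


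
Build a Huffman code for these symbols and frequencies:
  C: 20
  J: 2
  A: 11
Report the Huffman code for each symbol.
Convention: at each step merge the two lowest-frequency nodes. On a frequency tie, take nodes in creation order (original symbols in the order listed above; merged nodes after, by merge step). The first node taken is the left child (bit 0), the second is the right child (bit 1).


Huffman tree construction:
Step 1: Merge J(2) + A(11) = 13
Step 2: Merge (J+A)(13) + C(20) = 33
Read each symbol's code off the tree from the root (left child = 0, right child = 1).

Codes:
  C: 1 (length 1)
  J: 00 (length 2)
  A: 01 (length 2)
Average code length: 46/33 = 1.3939 bits/symbol


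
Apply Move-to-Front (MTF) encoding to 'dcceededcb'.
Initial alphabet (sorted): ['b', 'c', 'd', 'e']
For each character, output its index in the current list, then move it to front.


MTF encoding:
'd': index 2 in ['b', 'c', 'd', 'e'] -> ['d', 'b', 'c', 'e']
'c': index 2 in ['d', 'b', 'c', 'e'] -> ['c', 'd', 'b', 'e']
'c': index 0 in ['c', 'd', 'b', 'e'] -> ['c', 'd', 'b', 'e']
'e': index 3 in ['c', 'd', 'b', 'e'] -> ['e', 'c', 'd', 'b']
'e': index 0 in ['e', 'c', 'd', 'b'] -> ['e', 'c', 'd', 'b']
'd': index 2 in ['e', 'c', 'd', 'b'] -> ['d', 'e', 'c', 'b']
'e': index 1 in ['d', 'e', 'c', 'b'] -> ['e', 'd', 'c', 'b']
'd': index 1 in ['e', 'd', 'c', 'b'] -> ['d', 'e', 'c', 'b']
'c': index 2 in ['d', 'e', 'c', 'b'] -> ['c', 'd', 'e', 'b']
'b': index 3 in ['c', 'd', 'e', 'b'] -> ['b', 'c', 'd', 'e']


Output: [2, 2, 0, 3, 0, 2, 1, 1, 2, 3]


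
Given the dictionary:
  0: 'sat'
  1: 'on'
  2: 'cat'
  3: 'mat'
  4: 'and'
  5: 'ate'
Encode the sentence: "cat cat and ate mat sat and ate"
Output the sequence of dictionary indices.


Look up each word in the dictionary:
  'cat' -> 2
  'cat' -> 2
  'and' -> 4
  'ate' -> 5
  'mat' -> 3
  'sat' -> 0
  'and' -> 4
  'ate' -> 5

Encoded: [2, 2, 4, 5, 3, 0, 4, 5]


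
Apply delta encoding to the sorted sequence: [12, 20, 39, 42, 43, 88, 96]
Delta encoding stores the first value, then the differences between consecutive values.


First value: 12
Deltas:
  20 - 12 = 8
  39 - 20 = 19
  42 - 39 = 3
  43 - 42 = 1
  88 - 43 = 45
  96 - 88 = 8


Delta encoded: [12, 8, 19, 3, 1, 45, 8]


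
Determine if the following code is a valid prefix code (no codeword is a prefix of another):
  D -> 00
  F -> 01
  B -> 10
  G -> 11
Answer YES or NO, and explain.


Checking each pair (does one codeword prefix another?):
  D='00' vs F='01': no prefix
  D='00' vs B='10': no prefix
  D='00' vs G='11': no prefix
  F='01' vs D='00': no prefix
  F='01' vs B='10': no prefix
  F='01' vs G='11': no prefix
  B='10' vs D='00': no prefix
  B='10' vs F='01': no prefix
  B='10' vs G='11': no prefix
  G='11' vs D='00': no prefix
  G='11' vs F='01': no prefix
  G='11' vs B='10': no prefix
No violation found over all pairs.

YES -- this is a valid prefix code. No codeword is a prefix of any other codeword.


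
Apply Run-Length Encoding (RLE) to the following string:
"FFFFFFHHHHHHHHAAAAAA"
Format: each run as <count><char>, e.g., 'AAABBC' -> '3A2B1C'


Scanning runs left to right:
  i=0: run of 'F' x 6 -> '6F'
  i=6: run of 'H' x 8 -> '8H'
  i=14: run of 'A' x 6 -> '6A'

RLE = 6F8H6A


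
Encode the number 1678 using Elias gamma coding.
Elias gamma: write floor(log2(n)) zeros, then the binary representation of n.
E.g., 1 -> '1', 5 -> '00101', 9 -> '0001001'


num_bits = floor(log2(1678)) + 1 = 11
leading_zeros = num_bits - 1 = 10
binary(1678) = 11010001110

Elias gamma(1678) = '0000000000' + '11010001110' = 000000000011010001110 (21 bits)


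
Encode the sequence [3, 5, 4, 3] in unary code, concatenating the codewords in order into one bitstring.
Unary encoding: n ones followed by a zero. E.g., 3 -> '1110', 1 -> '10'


Encode each number as n ones followed by a terminating 0:
  3 -> 1110 (4 bits)
  5 -> 111110 (6 bits)
  4 -> 11110 (5 bits)
  3 -> 1110 (4 bits)
Total length = 4 + 6 + 5 + 4 = 19 bits.

Unary([3, 5, 4, 3]) = 1110111110111101110 (19 bits)


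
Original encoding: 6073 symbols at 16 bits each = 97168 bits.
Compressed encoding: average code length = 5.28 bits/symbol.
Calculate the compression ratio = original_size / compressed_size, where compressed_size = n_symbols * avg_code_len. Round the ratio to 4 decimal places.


original_size = n_symbols * orig_bits = 6073 * 16 = 97168 bits
compressed_size = n_symbols * avg_code_len = 6073 * 5.28 = 32065.44 bits
ratio = original_size / compressed_size = 97168 / 32065.44 = 3.0303

Compression ratio = 3.0303


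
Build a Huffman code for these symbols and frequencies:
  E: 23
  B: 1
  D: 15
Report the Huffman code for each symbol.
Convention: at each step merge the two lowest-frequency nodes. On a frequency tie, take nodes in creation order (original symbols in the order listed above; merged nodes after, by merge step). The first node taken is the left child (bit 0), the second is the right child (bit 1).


Huffman tree construction:
Step 1: Merge B(1) + D(15) = 16
Step 2: Merge (B+D)(16) + E(23) = 39
Read each symbol's code off the tree from the root (left child = 0, right child = 1).

Codes:
  E: 1 (length 1)
  B: 00 (length 2)
  D: 01 (length 2)
Average code length: 55/39 = 1.4103 bits/symbol


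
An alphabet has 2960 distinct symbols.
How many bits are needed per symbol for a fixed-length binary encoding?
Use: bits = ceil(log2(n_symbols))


log2(2960) = 11.5314
Bracket: 2^11 = 2048 < 2960 <= 2^12 = 4096
So ceil(log2(2960)) = 12

bits = ceil(log2(2960)) = ceil(11.5314) = 12 bits


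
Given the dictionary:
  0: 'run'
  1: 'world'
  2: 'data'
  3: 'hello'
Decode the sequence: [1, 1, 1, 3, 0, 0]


Look up each index in the dictionary:
  1 -> 'world'
  1 -> 'world'
  1 -> 'world'
  3 -> 'hello'
  0 -> 'run'
  0 -> 'run'

Decoded: "world world world hello run run"


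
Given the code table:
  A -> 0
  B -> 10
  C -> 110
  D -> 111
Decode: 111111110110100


Decoding:
111 -> D
111 -> D
110 -> C
110 -> C
10 -> B
0 -> A


Result: DDCCBA


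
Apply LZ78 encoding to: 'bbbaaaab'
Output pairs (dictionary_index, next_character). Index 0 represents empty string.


LZ78 encoding steps:
Dictionary: {0: ''}
Step 1: w='' (idx 0), next='b' -> output (0, 'b'), add 'b' as idx 1
Step 2: w='b' (idx 1), next='b' -> output (1, 'b'), add 'bb' as idx 2
Step 3: w='' (idx 0), next='a' -> output (0, 'a'), add 'a' as idx 3
Step 4: w='a' (idx 3), next='a' -> output (3, 'a'), add 'aa' as idx 4
Step 5: w='a' (idx 3), next='b' -> output (3, 'b'), add 'ab' as idx 5


Encoded: [(0, 'b'), (1, 'b'), (0, 'a'), (3, 'a'), (3, 'b')]


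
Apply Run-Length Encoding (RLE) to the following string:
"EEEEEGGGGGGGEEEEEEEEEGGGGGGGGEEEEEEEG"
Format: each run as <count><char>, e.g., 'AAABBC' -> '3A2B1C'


Scanning runs left to right:
  i=0: run of 'E' x 5 -> '5E'
  i=5: run of 'G' x 7 -> '7G'
  i=12: run of 'E' x 9 -> '9E'
  i=21: run of 'G' x 8 -> '8G'
  i=29: run of 'E' x 7 -> '7E'
  i=36: run of 'G' x 1 -> '1G'

RLE = 5E7G9E8G7E1G


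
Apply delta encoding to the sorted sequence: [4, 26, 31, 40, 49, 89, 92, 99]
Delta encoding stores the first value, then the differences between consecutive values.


First value: 4
Deltas:
  26 - 4 = 22
  31 - 26 = 5
  40 - 31 = 9
  49 - 40 = 9
  89 - 49 = 40
  92 - 89 = 3
  99 - 92 = 7


Delta encoded: [4, 22, 5, 9, 9, 40, 3, 7]


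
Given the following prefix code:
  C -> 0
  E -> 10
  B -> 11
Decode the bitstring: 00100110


Decoding step by step:
Bits 0 -> C
Bits 0 -> C
Bits 10 -> E
Bits 0 -> C
Bits 11 -> B
Bits 0 -> C


Decoded message: CCECBC


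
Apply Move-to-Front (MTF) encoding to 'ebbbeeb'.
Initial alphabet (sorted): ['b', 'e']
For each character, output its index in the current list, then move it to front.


MTF encoding:
'e': index 1 in ['b', 'e'] -> ['e', 'b']
'b': index 1 in ['e', 'b'] -> ['b', 'e']
'b': index 0 in ['b', 'e'] -> ['b', 'e']
'b': index 0 in ['b', 'e'] -> ['b', 'e']
'e': index 1 in ['b', 'e'] -> ['e', 'b']
'e': index 0 in ['e', 'b'] -> ['e', 'b']
'b': index 1 in ['e', 'b'] -> ['b', 'e']


Output: [1, 1, 0, 0, 1, 0, 1]


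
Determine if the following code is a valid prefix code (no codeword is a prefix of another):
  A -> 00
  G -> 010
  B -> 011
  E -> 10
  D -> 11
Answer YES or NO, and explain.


Checking each pair (does one codeword prefix another?):
  A='00' vs G='010': no prefix
  A='00' vs B='011': no prefix
  A='00' vs E='10': no prefix
  A='00' vs D='11': no prefix
  G='010' vs A='00': no prefix
  G='010' vs B='011': no prefix
  G='010' vs E='10': no prefix
  G='010' vs D='11': no prefix
  B='011' vs A='00': no prefix
  B='011' vs G='010': no prefix
  B='011' vs E='10': no prefix
  B='011' vs D='11': no prefix
  E='10' vs A='00': no prefix
  E='10' vs G='010': no prefix
  E='10' vs B='011': no prefix
  E='10' vs D='11': no prefix
  D='11' vs A='00': no prefix
  D='11' vs G='010': no prefix
  D='11' vs B='011': no prefix
  D='11' vs E='10': no prefix
No violation found over all pairs.

YES -- this is a valid prefix code. No codeword is a prefix of any other codeword.


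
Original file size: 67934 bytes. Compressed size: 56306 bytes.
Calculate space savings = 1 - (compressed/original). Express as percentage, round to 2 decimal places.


ratio = compressed/original = 56306/67934 = 0.828834
savings = 1 - ratio = 1 - 0.828834 = 0.171166
as a percentage: 0.171166 * 100 = 17.12%

Space savings = 1 - 56306/67934 = 17.12%


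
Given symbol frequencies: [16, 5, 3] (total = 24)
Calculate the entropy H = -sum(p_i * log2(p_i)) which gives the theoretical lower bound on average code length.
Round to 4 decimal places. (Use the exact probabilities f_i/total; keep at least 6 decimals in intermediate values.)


Per-symbol terms -p_i * log2(p_i) with p_i = f_i/24:
  p = 16/24 = 0.666667: log2(p) = -0.584963, -p*log2(p) = 0.389975
  p = 5/24 = 0.208333: log2(p) = -2.263034, -p*log2(p) = 0.471466
  p = 3/24 = 0.125000: log2(p) = -3.000000, -p*log2(p) = 0.375000
H = 0.389975 + 0.471466 + 0.375000 = 1.236441

H = 1.2364 bits/symbol


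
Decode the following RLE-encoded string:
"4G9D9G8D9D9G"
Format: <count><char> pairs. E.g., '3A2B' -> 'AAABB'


Expanding each <count><char> pair:
  4G -> 'GGGG'
  9D -> 'DDDDDDDDD'
  9G -> 'GGGGGGGGG'
  8D -> 'DDDDDDDD'
  9D -> 'DDDDDDDDD'
  9G -> 'GGGGGGGGG'

Decoded = GGGGDDDDDDDDDGGGGGGGGGDDDDDDDDDDDDDDDDDGGGGGGGGG


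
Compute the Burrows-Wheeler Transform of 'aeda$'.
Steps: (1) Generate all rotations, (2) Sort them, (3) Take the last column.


Rotations (sorted):
  0: $aeda -> last char: a
  1: a$aed -> last char: d
  2: aeda$ -> last char: $
  3: da$ae -> last char: e
  4: eda$a -> last char: a


BWT = ad$ea


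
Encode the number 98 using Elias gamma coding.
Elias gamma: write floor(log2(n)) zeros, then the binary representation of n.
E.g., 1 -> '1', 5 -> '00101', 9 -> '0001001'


num_bits = floor(log2(98)) + 1 = 7
leading_zeros = num_bits - 1 = 6
binary(98) = 1100010

Elias gamma(98) = '000000' + '1100010' = 0000001100010 (13 bits)


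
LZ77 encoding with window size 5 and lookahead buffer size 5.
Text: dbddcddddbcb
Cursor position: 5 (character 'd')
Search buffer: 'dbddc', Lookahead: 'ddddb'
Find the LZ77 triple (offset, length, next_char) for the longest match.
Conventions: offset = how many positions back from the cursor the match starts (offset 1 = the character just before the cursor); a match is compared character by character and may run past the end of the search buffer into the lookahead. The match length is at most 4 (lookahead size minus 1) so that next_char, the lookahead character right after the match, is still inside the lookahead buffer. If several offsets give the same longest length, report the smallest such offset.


Try each offset into the search buffer:
  offset=1 (pos 4, char 'c'): match length 0
  offset=2 (pos 3, char 'd'): match length 1
  offset=3 (pos 2, char 'd'): match length 2
  offset=4 (pos 1, char 'b'): match length 0
  offset=5 (pos 0, char 'd'): match length 1
Longest match has length 2 at offset 3.
next_char = character at position 5 + 2 = 7 -> 'd'

Best match: offset=3, length=2 (matching 'dd' starting at position 2)
LZ77 triple: (3, 2, 'd')


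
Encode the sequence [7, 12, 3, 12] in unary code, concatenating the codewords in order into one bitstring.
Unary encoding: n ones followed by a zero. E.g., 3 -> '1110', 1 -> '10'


Encode each number as n ones followed by a terminating 0:
  7 -> 11111110 (8 bits)
  12 -> 1111111111110 (13 bits)
  3 -> 1110 (4 bits)
  12 -> 1111111111110 (13 bits)
Total length = 8 + 13 + 4 + 13 = 38 bits.

Unary([7, 12, 3, 12]) = 11111110111111111111011101111111111110 (38 bits)


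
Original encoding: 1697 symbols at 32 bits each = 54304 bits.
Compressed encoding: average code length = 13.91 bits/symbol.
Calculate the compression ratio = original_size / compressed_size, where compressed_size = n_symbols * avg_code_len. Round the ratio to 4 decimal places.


original_size = n_symbols * orig_bits = 1697 * 32 = 54304 bits
compressed_size = n_symbols * avg_code_len = 1697 * 13.91 = 23605.27 bits
ratio = original_size / compressed_size = 54304 / 23605.27 = 2.3005

Compression ratio = 2.3005


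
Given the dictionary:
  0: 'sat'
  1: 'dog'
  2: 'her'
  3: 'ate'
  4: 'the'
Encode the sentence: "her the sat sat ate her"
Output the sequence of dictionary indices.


Look up each word in the dictionary:
  'her' -> 2
  'the' -> 4
  'sat' -> 0
  'sat' -> 0
  'ate' -> 3
  'her' -> 2

Encoded: [2, 4, 0, 0, 3, 2]


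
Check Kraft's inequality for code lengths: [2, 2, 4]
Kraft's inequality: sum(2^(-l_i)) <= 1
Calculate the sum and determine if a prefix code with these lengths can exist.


Sum = 2^(-2) + 2^(-2) + 2^(-4)
    = 0.25 + 0.25 + 0.0625
    = 9/16 = 0.5625
Since 0.5625 <= 1, Kraft's inequality IS satisfied.
A prefix code with these lengths CAN exist.

Kraft sum = 0.5625. Satisfied.


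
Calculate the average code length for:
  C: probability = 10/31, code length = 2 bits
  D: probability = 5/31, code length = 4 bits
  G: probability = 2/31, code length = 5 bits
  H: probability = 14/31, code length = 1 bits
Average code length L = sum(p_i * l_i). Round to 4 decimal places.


Weighted contributions p_i * l_i:
  C: (10/31) * 2 = 20/31
  D: (5/31) * 4 = 20/31
  G: (2/31) * 5 = 10/31
  H: (14/31) * 1 = 14/31
Sum = (20 + 20 + 10 + 14)/31 = 64/31

L = 64/31 = 2.0645 bits/symbol


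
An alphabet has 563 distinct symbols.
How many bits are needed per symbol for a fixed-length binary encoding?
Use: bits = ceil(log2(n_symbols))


log2(563) = 9.137
Bracket: 2^9 = 512 < 563 <= 2^10 = 1024
So ceil(log2(563)) = 10

bits = ceil(log2(563)) = ceil(9.137) = 10 bits


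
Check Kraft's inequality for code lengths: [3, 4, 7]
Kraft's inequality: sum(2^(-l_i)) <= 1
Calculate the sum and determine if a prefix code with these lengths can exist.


Sum = 2^(-3) + 2^(-4) + 2^(-7)
    = 0.125 + 0.0625 + 0.0078125
    = 25/128 = 0.1953125
Since 0.1953125 <= 1, Kraft's inequality IS satisfied.
A prefix code with these lengths CAN exist.

Kraft sum = 0.1953125. Satisfied.


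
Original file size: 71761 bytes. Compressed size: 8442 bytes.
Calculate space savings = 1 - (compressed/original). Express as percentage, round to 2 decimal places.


ratio = compressed/original = 8442/71761 = 0.117641
savings = 1 - ratio = 1 - 0.117641 = 0.882359
as a percentage: 0.882359 * 100 = 88.24%

Space savings = 1 - 8442/71761 = 88.24%
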